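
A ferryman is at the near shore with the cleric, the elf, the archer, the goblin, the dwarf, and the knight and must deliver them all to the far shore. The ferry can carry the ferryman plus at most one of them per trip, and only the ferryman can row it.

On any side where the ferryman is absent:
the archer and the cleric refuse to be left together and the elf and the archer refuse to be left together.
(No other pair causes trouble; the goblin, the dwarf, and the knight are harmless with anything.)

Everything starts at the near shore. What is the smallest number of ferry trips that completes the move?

Counting alone: the ferryman can take at most 1 across per trip to the far shore, so moving all 6 needs at least 6 loaded trips out, with a return between consecutive ones — at least 11 crossings.
The safety rule pushes this higher. Following every safe sequence of crossings, the most of the 6 that can be at the far shore as the ferry arrives there on crossing 11 is 5 — never all 6.
So no plan with fewer than 13 crossings exists, and this one achieves 13:
1. Ferryman goes to the far shore with the archer.
2. Ferryman goes back to the near shore alone.
3. Ferryman goes to the far shore with the cleric.
4. Ferryman goes back to the near shore with the archer.
5. Ferryman goes to the far shore with the elf.
6. Ferryman goes back to the near shore alone.
7. Ferryman goes to the far shore with the goblin.
8. Ferryman goes back to the near shore alone.
9. Ferryman goes to the far shore with the dwarf.
10. Ferryman goes back to the near shore alone.
11. Ferryman goes to the far shore with the knight.
12. Ferryman goes back to the near shore alone.
13. Ferryman goes to the far shore with the archer.

13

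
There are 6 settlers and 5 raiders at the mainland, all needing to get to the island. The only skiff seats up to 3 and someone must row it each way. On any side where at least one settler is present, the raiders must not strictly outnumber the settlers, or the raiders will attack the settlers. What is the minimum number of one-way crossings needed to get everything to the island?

9

Counting alone: each trip to the island takes at most 3 across and each return brings at least 1 back, so after t trips out (and t−1 returns) at most 3t − (t−1) of the 11 are across; that first reaches 11 at t = 5, so at least 9 crossings are needed.
The plan below uses exactly 9 crossings, so it is optimal:
1. 3 raiders → the island.  (the mainland: 6S 2R; the island: 0S 3R)
2. 1 raider ← the mainland.  (the mainland: 6S 3R; the island: 0S 2R)
3. 3 settlers → the island.  (the mainland: 3S 3R; the island: 3S 2R)
4. 1 settler ← the mainland.  (the mainland: 4S 3R; the island: 2S 2R)
5. 2 settlers and 1 raider → the island.  (the mainland: 2S 2R; the island: 4S 3R)
6. 1 settler ← the mainland.  (the mainland: 3S 2R; the island: 3S 3R)
7. 2 settlers and 1 raider → the island.  (the mainland: 1S 1R; the island: 5S 4R)
8. 1 settler ← the mainland.  (the mainland: 2S 1R; the island: 4S 4R)
9. 2 settlers and 1 raider → the island.  (the mainland: 0S 0R; the island: 6S 5R)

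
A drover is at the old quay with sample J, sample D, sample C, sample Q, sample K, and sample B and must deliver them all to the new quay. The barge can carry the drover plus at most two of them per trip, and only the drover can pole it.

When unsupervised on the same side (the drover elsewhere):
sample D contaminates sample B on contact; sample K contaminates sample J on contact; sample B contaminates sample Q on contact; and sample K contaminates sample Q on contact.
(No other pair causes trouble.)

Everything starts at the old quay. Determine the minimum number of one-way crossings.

Counting alone: the drover can take at most 2 across per trip to the new quay, so moving all 6 needs at least 3 loaded trips out, with a return between consecutive ones — at least 5 crossings.
The safety rule pushes this higher. Following every safe sequence of crossings, the most of the 6 that can be at the new quay as the barge arrives there on crossing 5 is 5 — never all 6.
So no plan with fewer than 7 crossings exists, and this one achieves 7:
1. Drover goes to the new quay with sample B and sample K.  [the old quay: sample C, sample D, sample J, sample Q | the new quay: sample B, sample K]
2. Drover goes back to the old quay alone.  [the old quay: sample C, sample D, sample J, sample Q | the new quay: sample B, sample K]
3. Drover goes to the new quay with sample D and sample J.  [the old quay: sample C, sample Q | the new quay: sample B, sample D, sample J, sample K]
4. Drover goes back to the old quay with sample B and sample K.  [the old quay: sample B, sample C, sample K, sample Q | the new quay: sample D, sample J]
5. Drover goes to the new quay with sample C and sample Q.  [the old quay: sample B, sample K | the new quay: sample C, sample D, sample J, sample Q]
6. Drover goes back to the old quay alone.  [the old quay: sample B, sample K | the new quay: sample C, sample D, sample J, sample Q]
7. Drover goes to the new quay with sample B and sample K.  [the old quay: — | the new quay: sample B, sample C, sample D, sample J, sample K, sample Q]

7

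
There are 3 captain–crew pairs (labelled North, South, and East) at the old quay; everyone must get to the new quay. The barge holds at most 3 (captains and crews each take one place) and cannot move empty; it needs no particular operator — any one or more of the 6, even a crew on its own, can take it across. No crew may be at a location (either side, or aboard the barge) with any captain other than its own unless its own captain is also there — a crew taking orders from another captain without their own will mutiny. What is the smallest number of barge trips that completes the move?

Counting alone: each trip to the new quay takes at most 3 across and each return brings at least 1 back, so after t trips out (and t−1 returns) at most 3t − (t−1) of the 6 are across; that first reaches 6 at t = 3, so at least 5 crossings are needed.
The plan below uses exactly 5 crossings, so it is optimal:
1. captain North and crew North cross → the new quay.
2. captain North crosses ← the old quay.
3. captain East, captain North, and captain South cross → the new quay.
4. crew North crosses ← the old quay.
5. crew East, crew North, and crew South cross → the new quay.

5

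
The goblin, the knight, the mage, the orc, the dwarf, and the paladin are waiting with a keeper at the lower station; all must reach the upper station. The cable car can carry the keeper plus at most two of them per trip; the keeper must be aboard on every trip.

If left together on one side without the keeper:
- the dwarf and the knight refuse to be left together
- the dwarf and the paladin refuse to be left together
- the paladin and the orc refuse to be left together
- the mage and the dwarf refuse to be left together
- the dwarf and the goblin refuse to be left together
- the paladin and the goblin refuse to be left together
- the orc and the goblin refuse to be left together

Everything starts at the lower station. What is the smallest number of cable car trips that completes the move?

Whatever the first load, the items left behind include a forbidden pair without the keeper. No opening move is safe, so no plan exists.

impossible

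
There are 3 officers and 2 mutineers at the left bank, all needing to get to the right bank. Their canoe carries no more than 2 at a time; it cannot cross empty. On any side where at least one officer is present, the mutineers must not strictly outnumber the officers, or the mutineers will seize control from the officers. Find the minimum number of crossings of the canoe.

7

Counting alone: each trip to the right bank takes at most 2 across and each return brings at least 1 back, so after t trips out (and t−1 returns) at most 2t − (t−1) of the 5 are across; that first reaches 5 at t = 4, so at least 7 crossings are needed.
The plan below uses exactly 7 crossings, so it is optimal:
1. 2 mutineers → the right bank.  (the left bank: 3O 0M; the right bank: 0O 2M)
2. 1 mutineer ← the left bank.  (the left bank: 3O 1M; the right bank: 0O 1M)
3. 2 officers → the right bank.  (the left bank: 1O 1M; the right bank: 2O 1M)
4. 1 officer ← the left bank.  (the left bank: 2O 1M; the right bank: 1O 1M)
5. 1 officer and 1 mutineer → the right bank.  (the left bank: 1O 0M; the right bank: 2O 2M)
6. 1 mutineer ← the left bank.  (the left bank: 1O 1M; the right bank: 2O 1M)
7. 1 officer and 1 mutineer → the right bank.  (the left bank: 0O 0M; the right bank: 3O 2M)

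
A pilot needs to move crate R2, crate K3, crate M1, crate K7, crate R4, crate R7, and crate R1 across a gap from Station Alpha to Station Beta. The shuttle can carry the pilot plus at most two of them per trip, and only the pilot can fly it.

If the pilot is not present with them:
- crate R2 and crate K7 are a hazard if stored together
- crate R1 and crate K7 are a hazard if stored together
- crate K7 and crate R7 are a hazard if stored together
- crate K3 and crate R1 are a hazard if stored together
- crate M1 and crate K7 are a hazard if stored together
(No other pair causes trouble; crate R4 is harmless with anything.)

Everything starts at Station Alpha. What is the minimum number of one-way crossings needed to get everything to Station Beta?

9

Counting alone: the pilot can take at most 2 across per trip to Station Beta, so moving all 7 needs at least 4 loaded trips out, with a return between consecutive ones — at least 7 crossings.
The safety rule pushes this higher. Following every safe sequence of crossings, the most of the 7 that can be at Station Beta as the shuttle arrives there on crossing 7 is 6 — never all 7.
So no plan with fewer than 9 crossings exists, and this one achieves 9:
1. Pilot goes to Station Beta with crate K3 and crate K7.  [Station Alpha: crate M1, crate R1, crate R2, crate R4, crate R7 | Station Beta: crate K3, crate K7]
2. Pilot goes back to Station Alpha alone.  [Station Alpha: crate M1, crate R1, crate R2, crate R4, crate R7 | Station Beta: crate K3, crate K7]
3. Pilot goes to Station Beta with crate R4.  [Station Alpha: crate M1, crate R1, crate R2, crate R7 | Station Beta: crate K3, crate K7, crate R4]
4. Pilot goes back to Station Alpha alone.  [Station Alpha: crate M1, crate R1, crate R2, crate R7 | Station Beta: crate K3, crate K7, crate R4]
5. Pilot goes to Station Beta with crate M1 and crate R2.  [Station Alpha: crate R1, crate R7 | Station Beta: crate K3, crate K7, crate M1, crate R2, crate R4]
6. Pilot goes back to Station Alpha with crate K7.  [Station Alpha: crate K7, crate R1, crate R7 | Station Beta: crate K3, crate M1, crate R2, crate R4]
7. Pilot goes to Station Beta with crate K7 and crate R7.  [Station Alpha: crate R1 | Station Beta: crate K3, crate K7, crate M1, crate R2, crate R4, crate R7]
8. Pilot goes back to Station Alpha with crate K7.  [Station Alpha: crate K7, crate R1 | Station Beta: crate K3, crate M1, crate R2, crate R4, crate R7]
9. Pilot goes to Station Beta with crate K7 and crate R1.  [Station Alpha: — | Station Beta: crate K3, crate K7, crate M1, crate R1, crate R2, crate R4, crate R7]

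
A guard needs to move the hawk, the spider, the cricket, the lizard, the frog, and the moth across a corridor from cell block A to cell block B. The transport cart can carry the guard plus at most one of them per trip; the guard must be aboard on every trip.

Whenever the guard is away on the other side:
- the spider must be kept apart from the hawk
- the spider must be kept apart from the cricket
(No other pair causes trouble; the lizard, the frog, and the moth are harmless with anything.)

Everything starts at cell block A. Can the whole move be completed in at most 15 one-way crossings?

Yes — this plan uses 13 crossings (≤ 15):
1. Guard goes to cell block B with the spider.  [cell block A: the cricket, the frog, the hawk, the lizard, the moth | cell block B: the spider]
2. Guard goes back to cell block A alone.  [cell block A: the cricket, the frog, the hawk, the lizard, the moth | cell block B: the spider]
3. Guard goes to cell block B with the hawk.  [cell block A: the cricket, the frog, the lizard, the moth | cell block B: the hawk, the spider]
4. Guard goes back to cell block A with the spider.  [cell block A: the cricket, the frog, the lizard, the moth, the spider | cell block B: the hawk]
5. Guard goes to cell block B with the cricket.  [cell block A: the frog, the lizard, the moth, the spider | cell block B: the cricket, the hawk]
6. Guard goes back to cell block A alone.  [cell block A: the frog, the lizard, the moth, the spider | cell block B: the cricket, the hawk]
7. Guard goes to cell block B with the lizard.  [cell block A: the frog, the moth, the spider | cell block B: the cricket, the hawk, the lizard]
8. Guard goes back to cell block A alone.  [cell block A: the frog, the moth, the spider | cell block B: the cricket, the hawk, the lizard]
9. Guard goes to cell block B with the frog.  [cell block A: the moth, the spider | cell block B: the cricket, the frog, the hawk, the lizard]
10. Guard goes back to cell block A alone.  [cell block A: the moth, the spider | cell block B: the cricket, the frog, the hawk, the lizard]
11. Guard goes to cell block B with the moth.  [cell block A: the spider | cell block B: the cricket, the frog, the hawk, the lizard, the moth]
12. Guard goes back to cell block A alone.  [cell block A: the spider | cell block B: the cricket, the frog, the hawk, the lizard, the moth]
13. Guard goes to cell block B with the spider.  [cell block A: — | cell block B: the cricket, the frog, the hawk, the lizard, the moth, the spider]

Yes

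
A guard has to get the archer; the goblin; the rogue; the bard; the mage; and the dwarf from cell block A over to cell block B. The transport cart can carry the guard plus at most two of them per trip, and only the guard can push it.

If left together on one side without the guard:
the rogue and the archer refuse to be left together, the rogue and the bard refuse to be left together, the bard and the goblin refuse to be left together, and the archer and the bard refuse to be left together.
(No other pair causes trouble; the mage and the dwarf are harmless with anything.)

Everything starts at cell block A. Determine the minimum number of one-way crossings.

9

Counting alone: the guard can take at most 2 across per trip to cell block B, so moving all 6 needs at least 3 loaded trips out, with a return between consecutive ones — at least 5 crossings.
The safety rule pushes this higher. Following every safe sequence of crossings, the most of the 6 that can be at cell block B as the transport cart arrives there on crossings 5, 7 is 4, 5 respectively — never all 6.
So no plan with fewer than 9 crossings exists, and this one achieves 9:
1. Guard goes to cell block B with the archer and the bard.
2. Guard goes back to cell block A with the archer.
3. Guard goes to cell block B with the archer and the goblin.
4. Guard goes back to cell block A with the bard.
5. Guard goes to cell block B with the mage and the rogue.
6. Guard goes back to cell block A with the archer.
7. Guard goes to cell block B with the archer and the dwarf.
8. Guard goes back to cell block A with the archer.
9. Guard goes to cell block B with the archer and the bard.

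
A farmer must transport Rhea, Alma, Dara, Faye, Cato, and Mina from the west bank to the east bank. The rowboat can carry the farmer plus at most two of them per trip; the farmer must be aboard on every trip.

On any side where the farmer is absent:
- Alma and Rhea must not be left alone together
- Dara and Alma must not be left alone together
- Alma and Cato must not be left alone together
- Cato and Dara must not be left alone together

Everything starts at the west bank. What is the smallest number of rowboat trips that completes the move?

Counting alone: the farmer can take at most 2 across per trip to the east bank, so moving all 6 needs at least 3 loaded trips out, with a return between consecutive ones — at least 5 crossings.
The safety rule pushes this higher. Following every safe sequence of crossings, the most of the 6 that can be at the east bank as the rowboat arrives there on crossings 5, 7 is 4, 5 respectively — never all 6.
So no plan with fewer than 9 crossings exists, and this one achieves 9:
1. Farmer goes to the east bank with Alma and Dara.  [the west bank: Cato, Faye, Mina, Rhea | the east bank: Alma, Dara]
2. Farmer goes back to the west bank with Alma.  [the west bank: Alma, Cato, Faye, Mina, Rhea | the east bank: Dara]
3. Farmer goes to the east bank with Alma and Rhea.  [the west bank: Cato, Faye, Mina | the east bank: Alma, Dara, Rhea]
4. Farmer goes back to the west bank with Alma.  [the west bank: Alma, Cato, Faye, Mina | the east bank: Dara, Rhea]
5. Farmer goes to the east bank with Alma and Faye.  [the west bank: Cato, Mina | the east bank: Alma, Dara, Faye, Rhea]
6. Farmer goes back to the west bank with Alma.  [the west bank: Alma, Cato, Mina | the east bank: Dara, Faye, Rhea]
7. Farmer goes to the east bank with Alma and Mina.  [the west bank: Cato | the east bank: Alma, Dara, Faye, Mina, Rhea]
8. Farmer goes back to the west bank with Alma.  [the west bank: Alma, Cato | the east bank: Dara, Faye, Mina, Rhea]
9. Farmer goes to the east bank with Alma and Cato.  [the west bank: — | the east bank: Alma, Cato, Dara, Faye, Mina, Rhea]

9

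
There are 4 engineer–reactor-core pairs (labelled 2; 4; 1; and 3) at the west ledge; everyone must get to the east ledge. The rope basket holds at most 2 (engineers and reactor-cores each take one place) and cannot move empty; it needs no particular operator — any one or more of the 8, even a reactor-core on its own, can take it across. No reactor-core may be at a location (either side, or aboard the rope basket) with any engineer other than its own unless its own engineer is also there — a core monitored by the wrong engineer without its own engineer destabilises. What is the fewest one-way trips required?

Following every safe sequence of crossings from the start, the most of the 8 that can be at the east ledge as the rope basket arrives there on crossings 1, 3, 5 is 2, 3, 4 respectively; the best ever achieved is 4 of 8.
From crossing 7 on, no configuration arises that was not already reachable earlier: only 44 distinct safe configurations (who is on which side, and where the rope basket is) can ever be reached, none of them has everyone across, and every continuation just revisits them. So no valid plan exists.

impossible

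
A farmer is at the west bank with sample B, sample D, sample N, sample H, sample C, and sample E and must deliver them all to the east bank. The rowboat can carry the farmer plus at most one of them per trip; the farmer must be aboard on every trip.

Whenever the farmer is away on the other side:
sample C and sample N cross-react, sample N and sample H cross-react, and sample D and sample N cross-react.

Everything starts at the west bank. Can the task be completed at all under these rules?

Following every safe sequence of crossings from the start, the most of the 6 that can be at the east bank as the rowboat arrives there on crossings 1, 3, 5, 7 is 1, 2, 3, 4 respectively; the best ever achieved is 4 of 6.
From crossing 9 on, no configuration arises that was not already reachable earlier: only 36 distinct safe configurations (who is on which side, and where the rowboat is) can ever be reached, none of them has everyone across, and every continuation just revisits them. So no valid plan exists.

No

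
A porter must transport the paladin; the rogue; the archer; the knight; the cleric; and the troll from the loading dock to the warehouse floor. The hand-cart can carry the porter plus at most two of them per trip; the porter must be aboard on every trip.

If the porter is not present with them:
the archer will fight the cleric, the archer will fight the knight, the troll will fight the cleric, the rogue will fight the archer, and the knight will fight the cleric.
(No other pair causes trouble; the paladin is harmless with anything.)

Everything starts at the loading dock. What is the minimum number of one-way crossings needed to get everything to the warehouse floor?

9

Counting alone: the porter can take at most 2 across per trip to the warehouse floor, so moving all 6 needs at least 3 loaded trips out, with a return between consecutive ones — at least 5 crossings.
The safety rule pushes this higher. Following every safe sequence of crossings, the most of the 6 that can be at the warehouse floor as the hand-cart arrives there on crossings 5, 7 is 4, 5 respectively — never all 6.
So no plan with fewer than 9 crossings exists, and this one achieves 9:
1. Porter goes to the warehouse floor with the archer and the cleric.
2. Porter goes back to the loading dock with the archer.
3. Porter goes to the warehouse floor with the archer and the paladin.
4. Porter goes back to the loading dock with the archer.
5. Porter goes to the warehouse floor with the archer and the rogue.
6. Porter goes back to the loading dock with the archer.
7. Porter goes to the warehouse floor with the knight and the troll.
8. Porter goes back to the loading dock with the cleric.
9. Porter goes to the warehouse floor with the archer and the cleric.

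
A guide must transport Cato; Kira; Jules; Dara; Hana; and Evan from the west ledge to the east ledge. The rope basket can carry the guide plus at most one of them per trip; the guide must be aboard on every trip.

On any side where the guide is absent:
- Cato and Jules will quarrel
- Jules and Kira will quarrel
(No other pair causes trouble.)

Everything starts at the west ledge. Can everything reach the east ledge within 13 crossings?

Yes

Yes — this plan uses 13 crossings (≤ 13):
1. Guide goes to the east ledge with Jules.
2. Guide goes back to the west ledge alone.
3. Guide goes to the east ledge with Cato.
4. Guide goes back to the west ledge with Jules.
5. Guide goes to the east ledge with Kira.
6. Guide goes back to the west ledge alone.
7. Guide goes to the east ledge with Dara.
8. Guide goes back to the west ledge alone.
9. Guide goes to the east ledge with Hana.
10. Guide goes back to the west ledge alone.
11. Guide goes to the east ledge with Evan.
12. Guide goes back to the west ledge alone.
13. Guide goes to the east ledge with Jules.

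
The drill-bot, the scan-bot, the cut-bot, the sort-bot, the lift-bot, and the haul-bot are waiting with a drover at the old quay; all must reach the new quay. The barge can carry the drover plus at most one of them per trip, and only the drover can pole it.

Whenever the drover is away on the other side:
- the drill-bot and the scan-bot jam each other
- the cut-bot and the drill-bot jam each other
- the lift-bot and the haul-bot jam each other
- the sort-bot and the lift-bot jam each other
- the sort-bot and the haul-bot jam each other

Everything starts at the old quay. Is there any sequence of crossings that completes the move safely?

No

Whatever the first load, the items left behind include a forbidden pair without the drover. No opening move is safe, so no plan exists.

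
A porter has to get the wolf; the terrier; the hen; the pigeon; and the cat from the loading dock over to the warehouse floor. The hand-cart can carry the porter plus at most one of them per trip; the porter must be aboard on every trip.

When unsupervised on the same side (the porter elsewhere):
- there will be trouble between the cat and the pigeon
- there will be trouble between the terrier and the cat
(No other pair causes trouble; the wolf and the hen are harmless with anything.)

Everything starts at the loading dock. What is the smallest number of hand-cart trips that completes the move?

Counting alone: the porter can take at most 1 across per trip to the warehouse floor, so moving all 5 needs at least 5 loaded trips out, with a return between consecutive ones — at least 9 crossings.
The safety rule pushes this higher. Following every safe sequence of crossings, the most of the 5 that can be at the warehouse floor as the hand-cart arrives there on crossing 9 is 4 — never all 5.
So no plan with fewer than 11 crossings exists, and this one achieves 11:
1. Porter goes to the warehouse floor with the cat.  [the loading dock: the hen, the pigeon, the terrier, the wolf | the warehouse floor: the cat]
2. Porter goes back to the loading dock alone.  [the loading dock: the hen, the pigeon, the terrier, the wolf | the warehouse floor: the cat]
3. Porter goes to the warehouse floor with the wolf.  [the loading dock: the hen, the pigeon, the terrier | the warehouse floor: the cat, the wolf]
4. Porter goes back to the loading dock alone.  [the loading dock: the hen, the pigeon, the terrier | the warehouse floor: the cat, the wolf]
5. Porter goes to the warehouse floor with the terrier.  [the loading dock: the hen, the pigeon | the warehouse floor: the cat, the terrier, the wolf]
6. Porter goes back to the loading dock with the cat.  [the loading dock: the cat, the hen, the pigeon | the warehouse floor: the terrier, the wolf]
7. Porter goes to the warehouse floor with the pigeon.  [the loading dock: the cat, the hen | the warehouse floor: the pigeon, the terrier, the wolf]
8. Porter goes back to the loading dock alone.  [the loading dock: the cat, the hen | the warehouse floor: the pigeon, the terrier, the wolf]
9. Porter goes to the warehouse floor with the hen.  [the loading dock: the cat | the warehouse floor: the hen, the pigeon, the terrier, the wolf]
10. Porter goes back to the loading dock alone.  [the loading dock: the cat | the warehouse floor: the hen, the pigeon, the terrier, the wolf]
11. Porter goes to the warehouse floor with the cat.  [the loading dock: — | the warehouse floor: the cat, the hen, the pigeon, the terrier, the wolf]

11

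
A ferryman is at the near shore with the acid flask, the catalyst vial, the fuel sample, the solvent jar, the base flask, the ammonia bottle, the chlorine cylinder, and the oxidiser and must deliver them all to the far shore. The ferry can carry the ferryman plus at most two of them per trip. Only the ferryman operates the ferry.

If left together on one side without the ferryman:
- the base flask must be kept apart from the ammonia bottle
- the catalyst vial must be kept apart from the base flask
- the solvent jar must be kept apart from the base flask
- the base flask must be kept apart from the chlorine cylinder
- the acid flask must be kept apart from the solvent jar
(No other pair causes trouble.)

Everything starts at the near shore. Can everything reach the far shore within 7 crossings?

No

Counting alone: the ferryman can take at most 2 across per trip to the far shore, so moving all 8 needs at least 4 loaded trips out, with a return between consecutive ones — at least 7 crossings.
The safety rule pushes this higher. Following every safe sequence of crossings, the most of the 8 that can be at the far shore as the ferry arrives there on crossing 7 is 7 — never all 8.
So the move cannot be finished within 7 crossings. (The shortest complete plan takes 9:)
1. Ferryman goes to the far shore with the acid flask and the base flask.
2. Ferryman goes back to the near shore alone.
3. Ferryman goes to the far shore with the catalyst vial and the solvent jar.
4. Ferryman goes back to the near shore with the acid flask and the base flask.
5. Ferryman goes to the far shore with the ammonia bottle and the chlorine cylinder.
6. Ferryman goes back to the near shore alone.
7. Ferryman goes to the far shore with the fuel sample and the oxidiser.
8. Ferryman goes back to the near shore alone.
9. Ferryman goes to the far shore with the acid flask and the base flask.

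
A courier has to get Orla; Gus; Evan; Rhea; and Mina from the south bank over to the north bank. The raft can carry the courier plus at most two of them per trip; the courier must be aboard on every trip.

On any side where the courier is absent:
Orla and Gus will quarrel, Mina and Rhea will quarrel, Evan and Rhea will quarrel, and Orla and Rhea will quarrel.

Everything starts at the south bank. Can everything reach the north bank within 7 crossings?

Yes — this plan uses 5 crossings (≤ 7):
1. Courier goes to the north bank with Orla and Rhea.  [the south bank: Evan, Gus, Mina | the north bank: Orla, Rhea]
2. Courier goes back to the south bank with Rhea.  [the south bank: Evan, Gus, Mina, Rhea | the north bank: Orla]
3. Courier goes to the north bank with Evan and Mina.  [the south bank: Gus, Rhea | the north bank: Evan, Mina, Orla]
4. Courier goes back to the south bank alone.  [the south bank: Gus, Rhea | the north bank: Evan, Mina, Orla]
5. Courier goes to the north bank with Gus and Rhea.  [the south bank: — | the north bank: Evan, Gus, Mina, Orla, Rhea]

Yes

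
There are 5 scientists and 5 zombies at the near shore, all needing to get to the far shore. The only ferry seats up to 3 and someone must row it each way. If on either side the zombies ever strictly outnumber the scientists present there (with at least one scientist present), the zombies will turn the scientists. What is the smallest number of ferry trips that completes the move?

11

Counting alone: each trip to the far shore takes at most 3 across and each return brings at least 1 back, so after t trips out (and t−1 returns) at most 3t − (t−1) of the 10 are across; that first reaches 10 at t = 5, so at least 9 crossings are needed.
The safety rule pushes this higher. Following every safe sequence of crossings, the most of the 10 that can be at the far shore as the ferry arrives there on crossing 9 is 9 — never all 10.
So no plan with fewer than 11 crossings exists, and this one achieves 11:
1. 2 zombies → the far shore.  (the near shore: 5S 3Z; the far shore: 0S 2Z)
2. 1 zombie ← the near shore.  (the near shore: 5S 4Z; the far shore: 0S 1Z)
3. 3 zombies → the far shore.  (the near shore: 5S 1Z; the far shore: 0S 4Z)
4. 1 zombie ← the near shore.  (the near shore: 5S 2Z; the far shore: 0S 3Z)
5. 3 scientists → the far shore.  (the near shore: 2S 2Z; the far shore: 3S 3Z)
6. 1 scientist and 1 zombie ← the near shore.  (the near shore: 3S 3Z; the far shore: 2S 2Z)
7. 3 scientists → the far shore.  (the near shore: 0S 3Z; the far shore: 5S 2Z)
8. 1 zombie ← the near shore.  (the near shore: 0S 4Z; the far shore: 5S 1Z)
9. 2 zombies → the far shore.  (the near shore: 0S 2Z; the far shore: 5S 3Z)
10. 1 zombie ← the near shore.  (the near shore: 0S 3Z; the far shore: 5S 2Z)
11. 3 zombies → the far shore.  (the near shore: 0S 0Z; the far shore: 5S 5Z)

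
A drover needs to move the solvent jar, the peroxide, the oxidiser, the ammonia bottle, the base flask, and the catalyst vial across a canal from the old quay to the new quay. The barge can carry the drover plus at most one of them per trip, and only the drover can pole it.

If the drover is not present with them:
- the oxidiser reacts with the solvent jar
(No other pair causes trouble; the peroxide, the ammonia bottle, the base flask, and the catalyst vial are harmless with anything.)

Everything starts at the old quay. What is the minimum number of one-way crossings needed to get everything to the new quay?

11

Counting alone: the drover can take at most 1 across per trip to the new quay, so moving all 6 needs at least 6 loaded trips out, with a return between consecutive ones — at least 11 crossings.
The plan below uses exactly 11 crossings, so it is optimal:
1. Drover goes to the new quay with the solvent jar.  [the old quay: the ammonia bottle, the base flask, the catalyst vial, the oxidiser, the peroxide | the new quay: the solvent jar]
2. Drover goes back to the old quay alone.  [the old quay: the ammonia bottle, the base flask, the catalyst vial, the oxidiser, the peroxide | the new quay: the solvent jar]
3. Drover goes to the new quay with the peroxide.  [the old quay: the ammonia bottle, the base flask, the catalyst vial, the oxidiser | the new quay: the peroxide, the solvent jar]
4. Drover goes back to the old quay alone.  [the old quay: the ammonia bottle, the base flask, the catalyst vial, the oxidiser | the new quay: the peroxide, the solvent jar]
5. Drover goes to the new quay with the ammonia bottle.  [the old quay: the base flask, the catalyst vial, the oxidiser | the new quay: the ammonia bottle, the peroxide, the solvent jar]
6. Drover goes back to the old quay alone.  [the old quay: the base flask, the catalyst vial, the oxidiser | the new quay: the ammonia bottle, the peroxide, the solvent jar]
7. Drover goes to the new quay with the base flask.  [the old quay: the catalyst vial, the oxidiser | the new quay: the ammonia bottle, the base flask, the peroxide, the solvent jar]
8. Drover goes back to the old quay alone.  [the old quay: the catalyst vial, the oxidiser | the new quay: the ammonia bottle, the base flask, the peroxide, the solvent jar]
9. Drover goes to the new quay with the catalyst vial.  [the old quay: the oxidiser | the new quay: the ammonia bottle, the base flask, the catalyst vial, the peroxide, the solvent jar]
10. Drover goes back to the old quay alone.  [the old quay: the oxidiser | the new quay: the ammonia bottle, the base flask, the catalyst vial, the peroxide, the solvent jar]
11. Drover goes to the new quay with the oxidiser.  [the old quay: — | the new quay: the ammonia bottle, the base flask, the catalyst vial, the oxidiser, the peroxide, the solvent jar]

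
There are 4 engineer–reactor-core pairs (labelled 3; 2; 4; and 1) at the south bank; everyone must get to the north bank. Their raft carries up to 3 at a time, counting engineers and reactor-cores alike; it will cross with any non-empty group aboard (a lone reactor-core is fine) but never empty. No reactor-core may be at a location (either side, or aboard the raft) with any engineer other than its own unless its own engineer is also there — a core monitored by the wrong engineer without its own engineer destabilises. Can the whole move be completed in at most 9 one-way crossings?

Yes — this plan uses 9 crossings (≤ 9):
1. engineer 3 and reactor-core 3 cross → the north bank.
2. engineer 3 crosses ← the south bank.
3. engineer 2, engineer 3, and reactor-core 2 cross → the north bank.
4. engineer 3 and reactor-core 3 cross ← the south bank.
5. engineer 1, engineer 3, and engineer 4 cross → the north bank.
6. reactor-core 2 crosses ← the south bank.
7. reactor-core 2 and reactor-core 3 cross → the north bank.
8. reactor-core 3 crosses ← the south bank.
9. reactor-core 1, reactor-core 3, and reactor-core 4 cross → the north bank.

Yes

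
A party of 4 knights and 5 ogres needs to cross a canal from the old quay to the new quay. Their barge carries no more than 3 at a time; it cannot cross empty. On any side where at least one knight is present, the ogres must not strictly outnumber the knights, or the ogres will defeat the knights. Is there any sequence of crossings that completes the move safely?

The ogres already outnumber the knights at the old quay before anyone moves, so the starting position itself is disallowed.

No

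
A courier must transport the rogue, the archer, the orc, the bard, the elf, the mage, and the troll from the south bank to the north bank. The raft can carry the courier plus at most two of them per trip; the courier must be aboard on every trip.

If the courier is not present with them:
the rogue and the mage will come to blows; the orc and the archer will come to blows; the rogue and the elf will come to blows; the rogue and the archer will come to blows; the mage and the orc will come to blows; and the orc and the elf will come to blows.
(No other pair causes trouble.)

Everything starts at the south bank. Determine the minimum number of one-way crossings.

Counting alone: the courier can take at most 2 across per trip to the north bank, so moving all 7 needs at least 4 loaded trips out, with a return between consecutive ones — at least 7 crossings.
The safety rule pushes this higher. Following every safe sequence of crossings, the most of the 7 that can be at the north bank as the raft arrives there on crossing 7 is 6 — never all 7.
So no plan with fewer than 9 crossings exists, and this one achieves 9:
1. Courier goes to the north bank with the orc and the rogue.
2. Courier goes back to the south bank alone.
3. Courier goes to the north bank with the archer.
4. Courier goes back to the south bank with the orc and the rogue.
5. Courier goes to the north bank with the elf and the mage.
6. Courier goes back to the south bank alone.
7. Courier goes to the north bank with the bard and the troll.
8. Courier goes back to the south bank alone.
9. Courier goes to the north bank with the orc and the rogue.

9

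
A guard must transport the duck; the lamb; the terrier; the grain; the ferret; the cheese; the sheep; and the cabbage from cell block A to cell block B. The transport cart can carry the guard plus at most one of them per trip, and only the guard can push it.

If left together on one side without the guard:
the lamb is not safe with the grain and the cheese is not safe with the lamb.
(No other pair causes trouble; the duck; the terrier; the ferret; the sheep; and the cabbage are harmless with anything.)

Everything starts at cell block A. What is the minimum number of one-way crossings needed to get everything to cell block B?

Counting alone: the guard can take at most 1 across per trip to cell block B, so moving all 8 needs at least 8 loaded trips out, with a return between consecutive ones — at least 15 crossings.
The safety rule pushes this higher. Following every safe sequence of crossings, the most of the 8 that can be at cell block B as the transport cart arrives there on crossing 15 is 7 — never all 8.
So no plan with fewer than 17 crossings exists, and this one achieves 17:
1. Guard goes to cell block B with the lamb.  [cell block A: the cabbage, the cheese, the duck, the ferret, the grain, the sheep, the terrier | cell block B: the lamb]
2. Guard goes back to cell block A alone.  [cell block A: the cabbage, the cheese, the duck, the ferret, the grain, the sheep, the terrier | cell block B: the lamb]
3. Guard goes to cell block B with the duck.  [cell block A: the cabbage, the cheese, the ferret, the grain, the sheep, the terrier | cell block B: the duck, the lamb]
4. Guard goes back to cell block A alone.  [cell block A: the cabbage, the cheese, the ferret, the grain, the sheep, the terrier | cell block B: the duck, the lamb]
5. Guard goes to cell block B with the terrier.  [cell block A: the cabbage, the cheese, the ferret, the grain, the sheep | cell block B: the duck, the lamb, the terrier]
6. Guard goes back to cell block A alone.  [cell block A: the cabbage, the cheese, the ferret, the grain, the sheep | cell block B: the duck, the lamb, the terrier]
7. Guard goes to cell block B with the grain.  [cell block A: the cabbage, the cheese, the ferret, the sheep | cell block B: the duck, the grain, the lamb, the terrier]
8. Guard goes back to cell block A with the lamb.  [cell block A: the cabbage, the cheese, the ferret, the lamb, the sheep | cell block B: the duck, the grain, the terrier]
9. Guard goes to cell block B with the cheese.  [cell block A: the cabbage, the ferret, the lamb, the sheep | cell block B: the cheese, the duck, the grain, the terrier]
10. Guard goes back to cell block A alone.  [cell block A: the cabbage, the ferret, the lamb, the sheep | cell block B: the cheese, the duck, the grain, the terrier]
11. Guard goes to cell block B with the ferret.  [cell block A: the cabbage, the lamb, the sheep | cell block B: the cheese, the duck, the ferret, the grain, the terrier]
12. Guard goes back to cell block A alone.  [cell block A: the cabbage, the lamb, the sheep | cell block B: the cheese, the duck, the ferret, the grain, the terrier]
13. Guard goes to cell block B with the sheep.  [cell block A: the cabbage, the lamb | cell block B: the cheese, the duck, the ferret, the grain, the sheep, the terrier]
14. Guard goes back to cell block A alone.  [cell block A: the cabbage, the lamb | cell block B: the cheese, the duck, the ferret, the grain, the sheep, the terrier]
15. Guard goes to cell block B with the cabbage.  [cell block A: the lamb | cell block B: the cabbage, the cheese, the duck, the ferret, the grain, the sheep, the terrier]
16. Guard goes back to cell block A alone.  [cell block A: the lamb | cell block B: the cabbage, the cheese, the duck, the ferret, the grain, the sheep, the terrier]
17. Guard goes to cell block B with the lamb.  [cell block A: — | cell block B: the cabbage, the cheese, the duck, the ferret, the grain, the lamb, the sheep, the terrier]

17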